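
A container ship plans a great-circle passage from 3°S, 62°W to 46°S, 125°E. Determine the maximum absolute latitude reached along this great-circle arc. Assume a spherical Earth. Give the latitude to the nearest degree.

The great circle lies in the plane with unit normal n̂ = (p₁ × p₂)/|p₁ × p₂|.
Here n̂_z ≈ -0.111; the vertex latitude is φ_max = arccos|n̂_z| ≈ 83.6°.
Check via Clairaut: cos φ_max = |cos φ₁| · sin C = cos(3.0°)·sin(173.6°) ≈ 0.111, again giving ≈ 83.6°.

≈ 84°S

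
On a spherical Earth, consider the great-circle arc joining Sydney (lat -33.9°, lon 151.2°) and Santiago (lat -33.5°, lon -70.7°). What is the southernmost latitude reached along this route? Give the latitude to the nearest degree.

≈ -62°

The great circle lies in the plane with unit normal n̂ = (p₁ × p₂)/|p₁ × p₂|.
Here n̂_z ≈ +0.472; the vertex latitude is φ_max = arccos|n̂_z| ≈ 61.8°.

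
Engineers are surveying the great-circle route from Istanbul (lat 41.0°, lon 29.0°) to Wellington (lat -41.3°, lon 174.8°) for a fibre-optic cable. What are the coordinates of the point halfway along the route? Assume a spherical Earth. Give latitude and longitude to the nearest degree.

Convert each endpoint to a unit vector on the sphere (x = cos φ cos λ, y = cos φ sin λ, z = sin φ).
The central angle between the endpoints is δ = arccos(p₁·p₂) ≈ 2.695 rad (154.4°).
Interpolate at f = 1/2 with slerp weights a = sin((1−f)δ)/sin δ ≈ 2.258, b = sin(fδ)/sin δ ≈ 2.258.
p = a·p₁ + b·p₂ ≈ (-0.199, 0.980, -0.009); φ = arcsin(p_z) ≈ -0.51°, λ = atan2(p_y, p_x) ≈ 101.47°.

≈ lat -1°, lon 101°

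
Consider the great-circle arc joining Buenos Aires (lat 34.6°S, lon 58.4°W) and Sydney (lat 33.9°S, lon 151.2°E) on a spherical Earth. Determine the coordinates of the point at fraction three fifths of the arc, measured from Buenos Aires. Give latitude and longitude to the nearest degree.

Convert each endpoint to a unit vector on the sphere (x = cos φ cos λ, y = cos φ sin λ, z = sin φ).
The central angle between the endpoints is δ = arccos(p₁·p₂) ≈ 1.852 rad (106.1°).
Interpolate at f = 3/5 with slerp weights a = sin((1−f)δ)/sin δ ≈ 0.702, b = sin(fδ)/sin δ ≈ 0.933.
p = a·p₁ + b·p₂ ≈ (-0.376, -0.119, -0.919); φ = arcsin(p_z) ≈ -66.79°, λ = atan2(p_y, p_x) ≈ -162.35°.

≈ lat 67°S, lon 162°W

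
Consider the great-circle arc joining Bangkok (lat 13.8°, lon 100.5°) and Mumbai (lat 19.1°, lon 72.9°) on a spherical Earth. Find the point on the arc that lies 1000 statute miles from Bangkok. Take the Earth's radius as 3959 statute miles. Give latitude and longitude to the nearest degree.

≈ lat 17°, lon 86°

The haversine formula gives a central angle δ ≈ 0.471 rad (27.0°) between the endpoints. The total great-circle distance is δ·R ≈ 0.471 × 3959 ≈ 1863 mi, so the target fraction is f = 1000/1863 ≈ 0.537.
Interpolate at f ≈ 0.537 with slerp weights a = sin((1−f)δ)/sin δ ≈ 0.477, b = sin(fδ)/sin δ ≈ 0.551.
p = a·p₁ + b·p₂ ≈ (0.069, 0.953, 0.294); φ = arcsin(p_z) ≈ 17.11°, λ = atan2(p_y, p_x) ≈ 85.88°.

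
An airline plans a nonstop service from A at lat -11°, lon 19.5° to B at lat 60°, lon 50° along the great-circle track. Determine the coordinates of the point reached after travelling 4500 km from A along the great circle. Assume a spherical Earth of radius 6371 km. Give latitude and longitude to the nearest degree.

≈ lat 28°, lon 31°

From cos δ = sin φ₁ sin φ₂ + cos φ₁ cos φ₂ cos Δλ, the central angle is δ ≈ 1.310 rad (75.1°). The total great-circle distance is δ·R ≈ 1.310 × 6371 ≈ 8347 km, so the target fraction is f = 4500/8347 ≈ 0.539.
Interpolate at f ≈ 0.539 with slerp weights a = sin((1−f)δ)/sin δ ≈ 0.588, b = sin(fδ)/sin δ ≈ 0.672.
p = a·p₁ + b·p₂ ≈ (0.760, 0.450, 0.470); φ = arcsin(p_z) ≈ 28.01°, λ = atan2(p_y, p_x) ≈ 30.63°.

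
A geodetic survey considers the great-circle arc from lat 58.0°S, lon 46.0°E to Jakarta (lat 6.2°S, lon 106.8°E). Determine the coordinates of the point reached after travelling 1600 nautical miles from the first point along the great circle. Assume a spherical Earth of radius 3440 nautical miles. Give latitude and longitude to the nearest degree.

Write both endpoints as unit vectors p₁, p₂ with components (cos φ cos λ, cos φ sin λ, sin φ).
The central angle between the endpoints is δ = arccos(p₁·p₂) ≈ 1.215 rad (69.6°). The total great-circle distance is δ·R ≈ 1.215 × 3440 ≈ 4179 nmi, so the target fraction is f = 1600/4179 ≈ 0.383.
Interpolate at f ≈ 0.383 with slerp weights a = sin((1−f)δ)/sin δ ≈ 0.727, b = sin(fδ)/sin δ ≈ 0.479.
p = a·p₁ + b·p₂ ≈ (0.130, 0.733, -0.668); φ = arcsin(p_z) ≈ -41.93°, λ = atan2(p_y, p_x) ≈ 79.93°.

≈ lat 42°S, lon 80°E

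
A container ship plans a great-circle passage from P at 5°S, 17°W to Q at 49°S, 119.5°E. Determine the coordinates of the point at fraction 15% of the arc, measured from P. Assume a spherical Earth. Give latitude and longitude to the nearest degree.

Write both endpoints as unit vectors p₁, p₂ with components (cos φ cos λ, cos φ sin λ, sin φ).
The central angle between the endpoints is δ = arccos(p₁·p₂) ≈ 1.991 rad (114.1°).
Interpolate at f = 0.15 with slerp weights a = sin((1−f)δ)/sin δ ≈ 1.087, b = sin(fδ)/sin δ ≈ 0.322.
p = a·p₁ + b·p₂ ≈ (0.932, -0.133, -0.338); φ = arcsin(p_z) ≈ -19.76°, λ = atan2(p_y, p_x) ≈ -8.10°.

≈ 20°S, 8°W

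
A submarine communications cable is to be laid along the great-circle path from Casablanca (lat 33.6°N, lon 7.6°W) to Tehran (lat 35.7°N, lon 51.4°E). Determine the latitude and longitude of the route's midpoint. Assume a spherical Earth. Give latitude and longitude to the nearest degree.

Write both endpoints as unit vectors p₁, p₂ with components (cos φ cos λ, cos φ sin λ, sin φ).
The central angle between the endpoints is δ = arccos(p₁·p₂) ≈ 0.835 rad (47.8°).
Interpolate at f = 1/2 with slerp weights a = sin((1−f)δ)/sin δ ≈ 0.547, b = sin(fδ)/sin δ ≈ 0.547.
p = a·p₁ + b·p₂ ≈ (0.729, 0.287, 0.622); φ = arcsin(p_z) ≈ 38.45°, λ = atan2(p_y, p_x) ≈ 21.49°.

≈ lat 38°N, lon 21°E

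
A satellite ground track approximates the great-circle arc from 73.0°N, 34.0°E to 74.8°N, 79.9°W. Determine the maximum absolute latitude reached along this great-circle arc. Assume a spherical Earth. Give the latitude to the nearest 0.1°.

The great circle lies in the plane with unit normal n̂ = (p₁ × p₂)/|p₁ × p₂|.
Here n̂_z ≈ -0.155; the vertex latitude is φ_max = arccos|n̂_z| ≈ 81.1°.
Check via Clairaut: cos φ_max = |cos φ₁| · sin C = cos(73.0°)·sin(32.0°) ≈ 0.155, again giving ≈ 81.1°.

≈ 81.1°N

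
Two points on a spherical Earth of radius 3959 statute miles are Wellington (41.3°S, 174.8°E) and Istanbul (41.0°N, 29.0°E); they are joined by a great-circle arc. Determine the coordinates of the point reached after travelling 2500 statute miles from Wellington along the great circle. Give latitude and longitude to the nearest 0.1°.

≈ 26.7°S, 134.3°E

Convert each endpoint to a unit vector on the sphere (x = cos φ cos λ, y = cos φ sin λ, z = sin φ).
The central angle between the endpoints is δ = arccos(p₁·p₂) ≈ 2.695 rad (154.4°). The total great-circle distance is δ·R ≈ 2.695 × 3959 ≈ 10670 mi, so the target fraction is f = 2500/10670 ≈ 0.234.
Interpolate at f ≈ 0.234 with slerp weights a = sin((1−f)δ)/sin δ ≈ 2.040, b = sin(fδ)/sin δ ≈ 1.367.
p = a·p₁ + b·p₂ ≈ (-0.624, 0.639, -0.450); φ = arcsin(p_z) ≈ -26.72°, λ = atan2(p_y, p_x) ≈ 134.32°.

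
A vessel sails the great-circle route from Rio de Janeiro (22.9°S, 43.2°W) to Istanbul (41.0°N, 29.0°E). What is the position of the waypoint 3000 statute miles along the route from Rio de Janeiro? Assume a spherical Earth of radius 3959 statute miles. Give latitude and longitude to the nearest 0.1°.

≈ 9.0°N, 13.2°W

The haversine formula gives a central angle δ ≈ 1.614 rad (92.5°) between the endpoints. The total great-circle distance is δ·R ≈ 1.614 × 3959 ≈ 6388 mi, so the target fraction is f = 3000/6388 ≈ 0.470.
Interpolate at f ≈ 0.470 with slerp weights a = sin((1−f)δ)/sin δ ≈ 0.756, b = sin(fδ)/sin δ ≈ 0.688.
p = a·p₁ + b·p₂ ≈ (0.962, -0.225, 0.157); φ = arcsin(p_z) ≈ 9.05°, λ = atan2(p_y, p_x) ≈ -13.16°.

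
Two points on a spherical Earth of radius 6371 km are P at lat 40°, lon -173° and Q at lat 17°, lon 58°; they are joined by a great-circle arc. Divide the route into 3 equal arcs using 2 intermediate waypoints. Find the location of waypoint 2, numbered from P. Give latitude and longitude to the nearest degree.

Write both endpoints as unit vectors p₁, p₂ with components (cos φ cos λ, cos φ sin λ, sin φ).
The central angle between the endpoints is δ = arccos(p₁·p₂) ≈ 1.847 rad (105.8°).
Interpolate at f = 2/3 with slerp weights a = sin((1−f)δ)/sin δ ≈ 0.600, b = sin(fδ)/sin δ ≈ 0.980.
p = a·p₁ + b·p₂ ≈ (0.040, 0.739, 0.673); φ = arcsin(p_z) ≈ 42.26°, λ = atan2(p_y, p_x) ≈ 86.88°.

≈ lat 42°, lon 87°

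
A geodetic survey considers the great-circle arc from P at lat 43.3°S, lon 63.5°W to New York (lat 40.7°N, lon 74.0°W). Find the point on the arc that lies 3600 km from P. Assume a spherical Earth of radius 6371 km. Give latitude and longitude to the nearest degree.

From cos δ = sin φ₁ sin φ₂ + cos φ₁ cos φ₂ cos Δλ, the central angle is δ ≈ 1.475 rad (84.5°). The total great-circle distance is δ·R ≈ 1.475 × 6371 ≈ 9400 km, so the target fraction is f = 3600/9400 ≈ 0.383.
Interpolate at f ≈ 0.383 with slerp weights a = sin((1−f)δ)/sin δ ≈ 0.793, b = sin(fδ)/sin δ ≈ 0.538.
p = a·p₁ + b·p₂ ≈ (0.370, -0.909, -0.193); φ = arcsin(p_z) ≈ -11.14°, λ = atan2(p_y, p_x) ≈ -67.84°.

≈ lat 11°S, lon 68°W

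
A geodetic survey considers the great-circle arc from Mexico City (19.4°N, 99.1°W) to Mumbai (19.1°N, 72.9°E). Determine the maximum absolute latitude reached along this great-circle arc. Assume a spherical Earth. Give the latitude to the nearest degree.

≈ 79°N

The great circle lies in the plane with unit normal n̂ = (p₁ × p₂)/|p₁ × p₂|.
Here n̂_z ≈ +0.196; the vertex latitude is φ_max = arccos|n̂_z| ≈ 78.7°.
Check via Clairaut: cos φ_max = |cos φ₁| · sin C = cos(19.4°)·sin(12.0°) ≈ 0.196, again giving ≈ 78.7°.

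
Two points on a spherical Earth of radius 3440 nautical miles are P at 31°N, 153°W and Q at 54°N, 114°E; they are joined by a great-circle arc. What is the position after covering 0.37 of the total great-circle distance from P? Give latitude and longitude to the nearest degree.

≈ 48°N, 177°W

Convert each endpoint to a unit vector on the sphere (x = cos φ cos λ, y = cos φ sin λ, z = sin φ).
The central angle between the endpoints is δ = arccos(p₁·p₂) ≈ 1.170 rad (67.0°).
Interpolate at f = 0.37 with slerp weights a = sin((1−f)δ)/sin δ ≈ 0.730, b = sin(fδ)/sin δ ≈ 0.456.
p = a·p₁ + b·p₂ ≈ (-0.666, -0.039, 0.745); φ = arcsin(p_z) ≈ 48.12°, λ = atan2(p_y, p_x) ≈ -176.61°.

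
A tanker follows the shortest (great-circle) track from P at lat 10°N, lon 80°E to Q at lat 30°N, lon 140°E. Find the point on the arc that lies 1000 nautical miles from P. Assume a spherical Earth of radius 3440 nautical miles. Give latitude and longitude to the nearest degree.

≈ lat 18°N, lon 95°E

Convert each endpoint to a unit vector on the sphere (x = cos φ cos λ, y = cos φ sin λ, z = sin φ).
The central angle between the endpoints is δ = arccos(p₁·p₂) ≈ 1.032 rad (59.1°). The total great-circle distance is δ·R ≈ 1.032 × 3440 ≈ 3549 nmi, so the target fraction is f = 1000/3549 ≈ 0.282.
Interpolate at f ≈ 0.282 with slerp weights a = sin((1−f)δ)/sin δ ≈ 0.787, b = sin(fδ)/sin δ ≈ 0.334.
p = a·p₁ + b·p₂ ≈ (-0.087, 0.949, 0.304); φ = arcsin(p_z) ≈ 17.67°, λ = atan2(p_y, p_x) ≈ 95.24°.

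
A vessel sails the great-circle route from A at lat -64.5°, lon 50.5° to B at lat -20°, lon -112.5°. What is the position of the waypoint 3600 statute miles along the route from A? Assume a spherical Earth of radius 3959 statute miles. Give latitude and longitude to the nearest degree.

≈ lat -62°, lon -102°

Convert each endpoint to a unit vector on the sphere (x = cos φ cos λ, y = cos φ sin λ, z = sin φ).
The central angle between the endpoints is δ = arccos(p₁·p₂) ≈ 1.649 rad (94.5°). The total great-circle distance is δ·R ≈ 1.649 × 3959 ≈ 6529 mi, so the target fraction is f = 3600/6529 ≈ 0.551.
Interpolate at f ≈ 0.551 with slerp weights a = sin((1−f)δ)/sin δ ≈ 0.676, b = sin(fδ)/sin δ ≈ 0.792.
p = a·p₁ + b·p₂ ≈ (-0.099, -0.463, -0.881); φ = arcsin(p_z) ≈ -61.76°, λ = atan2(p_y, p_x) ≈ -102.14°.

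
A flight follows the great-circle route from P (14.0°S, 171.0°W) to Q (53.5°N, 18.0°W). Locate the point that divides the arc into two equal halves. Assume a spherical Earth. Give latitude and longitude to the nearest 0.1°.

Write both endpoints as unit vectors p₁, p₂ with components (cos φ cos λ, cos φ sin λ, sin φ).
The central angle between the endpoints is δ = arccos(p₁·p₂) ≈ 2.358 rad (135.1°).
Interpolate at f = 1/2 with slerp weights a = sin((1−f)δ)/sin δ ≈ 1.310, b = sin(fδ)/sin δ ≈ 1.310.
p = a·p₁ + b·p₂ ≈ (-0.514, -0.440, 0.736); φ = arcsin(p_z) ≈ 47.41°, λ = atan2(p_y, p_x) ≈ -139.48°.

≈ (47.4°N, 139.5°W)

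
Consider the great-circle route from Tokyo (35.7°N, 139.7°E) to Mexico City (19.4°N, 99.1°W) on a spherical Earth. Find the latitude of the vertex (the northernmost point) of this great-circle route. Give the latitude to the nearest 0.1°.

≈ 48.0°N

The great circle lies in the plane with unit normal n̂ = (p₁ × p₂)/|p₁ × p₂|.
Here n̂_z ≈ +0.669; the vertex latitude is φ_max = arccos|n̂_z| ≈ 48.0°.
Check via Clairaut: cos φ_max = |cos φ₁| · sin C = cos(35.7°)·sin(55.5°) ≈ 0.669, again giving ≈ 48.0°.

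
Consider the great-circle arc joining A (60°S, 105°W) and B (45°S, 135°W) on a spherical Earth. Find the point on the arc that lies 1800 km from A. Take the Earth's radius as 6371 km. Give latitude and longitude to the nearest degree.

Convert each endpoint to a unit vector on the sphere (x = cos φ cos λ, y = cos φ sin λ, z = sin φ).
The central angle between the endpoints is δ = arccos(p₁·p₂) ≈ 0.406 rad (23.3°). The total great-circle distance is δ·R ≈ 0.406 × 6371 ≈ 2589 km, so the target fraction is f = 1800/2589 ≈ 0.695.
Interpolate at f ≈ 0.695 with slerp weights a = sin((1−f)δ)/sin δ ≈ 0.313, b = sin(fδ)/sin δ ≈ 0.705.
p = a·p₁ + b·p₂ ≈ (-0.393, -0.504, -0.769); φ = arcsin(p_z) ≈ -50.30°, λ = atan2(p_y, p_x) ≈ -127.98°.

≈ (50°S, 128°W)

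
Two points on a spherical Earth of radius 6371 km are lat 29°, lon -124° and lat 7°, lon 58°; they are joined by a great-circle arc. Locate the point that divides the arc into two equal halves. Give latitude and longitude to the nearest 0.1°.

≈ lat 78.6°, lon 72.4°

Convert each endpoint to a unit vector on the sphere (x = cos φ cos λ, y = cos φ sin λ, z = sin φ).
The central angle between the endpoints is δ = arccos(p₁·p₂) ≈ 2.512 rad (143.9°).
Interpolate at f = 1/2 with slerp weights a = sin((1−f)δ)/sin δ ≈ 1.616, b = sin(fδ)/sin δ ≈ 1.616.
p = a·p₁ + b·p₂ ≈ (0.060, 0.188, 0.980); φ = arcsin(p_z) ≈ 78.60°, λ = atan2(p_y, p_x) ≈ 72.45°.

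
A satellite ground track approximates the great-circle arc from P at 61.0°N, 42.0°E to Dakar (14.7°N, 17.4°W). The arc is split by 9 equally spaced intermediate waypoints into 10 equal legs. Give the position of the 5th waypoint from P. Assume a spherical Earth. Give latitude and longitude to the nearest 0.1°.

≈ 41.3°N, 1.6°E

The haversine formula gives a central angle δ ≈ 1.092 rad (62.6°) between the endpoints.
Interpolate at f = 5/10 with slerp weights a = sin((1−f)δ)/sin δ ≈ 0.585, b = sin(fδ)/sin δ ≈ 0.585.
p = a·p₁ + b·p₂ ≈ (0.751, 0.021, 0.660); φ = arcsin(p_z) ≈ 41.31°, λ = atan2(p_y, p_x) ≈ 1.57°.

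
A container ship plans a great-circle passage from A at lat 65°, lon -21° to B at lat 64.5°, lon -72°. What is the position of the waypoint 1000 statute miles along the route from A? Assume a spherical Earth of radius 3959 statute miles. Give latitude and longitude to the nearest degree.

The haversine formula gives a central angle δ ≈ 0.369 rad (21.2°) between the endpoints. The total great-circle distance is δ·R ≈ 0.369 × 3959 ≈ 1463 mi, so the target fraction is f = 1000/1463 ≈ 0.684.
Interpolate at f ≈ 0.684 with slerp weights a = sin((1−f)δ)/sin δ ≈ 0.323, b = sin(fδ)/sin δ ≈ 0.692.
p = a·p₁ + b·p₂ ≈ (0.219, -0.332, 0.917); φ = arcsin(p_z) ≈ 66.53°, λ = atan2(p_y, p_x) ≈ -56.55°.

≈ lat 67°, lon -57°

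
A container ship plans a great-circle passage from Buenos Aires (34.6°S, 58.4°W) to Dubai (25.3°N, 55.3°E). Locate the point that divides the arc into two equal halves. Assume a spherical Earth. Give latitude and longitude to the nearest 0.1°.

≈ 8.4°S, 2.6°E

From cos δ = sin φ₁ sin φ₂ + cos φ₁ cos φ₂ cos Δλ, the central angle is δ ≈ 2.143 rad (122.8°).
Interpolate at f = 1/2 with slerp weights a = sin((1−f)δ)/sin δ ≈ 1.045, b = sin(fδ)/sin δ ≈ 1.045.
p = a·p₁ + b·p₂ ≈ (0.988, 0.044, -0.147); φ = arcsin(p_z) ≈ -8.44°, λ = atan2(p_y, p_x) ≈ 2.55°.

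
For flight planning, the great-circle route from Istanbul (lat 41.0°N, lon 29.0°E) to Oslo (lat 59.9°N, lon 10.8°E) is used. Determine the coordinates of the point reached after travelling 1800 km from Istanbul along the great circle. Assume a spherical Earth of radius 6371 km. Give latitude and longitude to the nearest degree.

≈ lat 55°N, lon 17°E

From cos δ = sin φ₁ sin φ₂ + cos φ₁ cos φ₂ cos Δλ, the central angle is δ ≈ 0.384 rad (22.0°). The total great-circle distance is δ·R ≈ 0.384 × 6371 ≈ 2447 km, so the target fraction is f = 1800/2447 ≈ 0.736.
Interpolate at f ≈ 0.736 with slerp weights a = sin((1−f)δ)/sin δ ≈ 0.271, b = sin(fδ)/sin δ ≈ 0.744.
p = a·p₁ + b·p₂ ≈ (0.545, 0.169, 0.821); φ = arcsin(p_z) ≈ 55.20°, λ = atan2(p_y, p_x) ≈ 17.22°.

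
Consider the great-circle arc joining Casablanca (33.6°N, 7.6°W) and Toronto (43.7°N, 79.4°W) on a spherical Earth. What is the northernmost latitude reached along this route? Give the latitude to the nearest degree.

The great circle lies in the plane with unit normal n̂ = (p₁ × p₂)/|p₁ × p₂|.
Here n̂_z ≈ -0.696; the vertex latitude is φ_max = arccos|n̂_z| ≈ 45.9°.

≈ 46°N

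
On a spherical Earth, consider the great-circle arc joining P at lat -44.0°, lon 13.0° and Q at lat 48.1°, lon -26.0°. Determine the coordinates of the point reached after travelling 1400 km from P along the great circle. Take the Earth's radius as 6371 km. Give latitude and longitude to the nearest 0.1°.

≈ lat -32.4°, lon 6.7°

Convert each endpoint to a unit vector on the sphere (x = cos φ cos λ, y = cos φ sin λ, z = sin φ).
The central angle between the endpoints is δ = arccos(p₁·p₂) ≈ 1.715 rad (98.3°). The total great-circle distance is δ·R ≈ 1.715 × 6371 ≈ 10926 km, so the target fraction is f = 1400/10926 ≈ 0.128.
Interpolate at f ≈ 0.128 with slerp weights a = sin((1−f)δ)/sin δ ≈ 1.008, b = sin(fδ)/sin δ ≈ 0.220.
p = a·p₁ + b·p₂ ≈ (0.838, 0.099, -0.536); φ = arcsin(p_z) ≈ -32.41°, λ = atan2(p_y, p_x) ≈ 6.70°.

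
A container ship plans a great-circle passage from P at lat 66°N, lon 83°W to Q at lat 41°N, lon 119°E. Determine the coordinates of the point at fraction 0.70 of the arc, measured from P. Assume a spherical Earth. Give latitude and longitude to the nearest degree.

≈ lat 62°N, lon 126°E

The haversine formula gives a central angle δ ≈ 1.251 rad (71.7°) between the endpoints.
Interpolate at f = 0.70 with slerp weights a = sin((1−f)δ)/sin δ ≈ 0.386, b = sin(fδ)/sin δ ≈ 0.809.
p = a·p₁ + b·p₂ ≈ (-0.277, 0.378, 0.883); φ = arcsin(p_z) ≈ 62.06°, λ = atan2(p_y, p_x) ≈ 126.21°.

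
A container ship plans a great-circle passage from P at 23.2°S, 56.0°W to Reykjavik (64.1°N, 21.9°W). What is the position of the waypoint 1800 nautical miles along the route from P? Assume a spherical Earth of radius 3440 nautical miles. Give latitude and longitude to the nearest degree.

Convert each endpoint to a unit vector on the sphere (x = cos φ cos λ, y = cos φ sin λ, z = sin φ).
The central angle between the endpoints is δ = arccos(p₁·p₂) ≈ 1.593 rad (91.3°). The total great-circle distance is δ·R ≈ 1.593 × 3440 ≈ 5479 nmi, so the target fraction is f = 1800/5479 ≈ 0.329.
Interpolate at f ≈ 0.329 with slerp weights a = sin((1−f)δ)/sin δ ≈ 0.877, b = sin(fδ)/sin δ ≈ 0.500.
p = a·p₁ + b·p₂ ≈ (0.653, -0.750, 0.104); φ = arcsin(p_z) ≈ 5.97°, λ = atan2(p_y, p_x) ≈ -48.93°.

≈ 6°N, 49°W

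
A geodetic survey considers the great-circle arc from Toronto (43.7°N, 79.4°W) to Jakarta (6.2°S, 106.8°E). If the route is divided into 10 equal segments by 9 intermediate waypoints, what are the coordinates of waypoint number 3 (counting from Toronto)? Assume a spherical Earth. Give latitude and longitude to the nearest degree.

From cos δ = sin φ₁ sin φ₂ + cos φ₁ cos φ₂ cos Δλ, the central angle is δ ≈ 2.480 rad (142.1°).
Interpolate at f = 3/10 with slerp weights a = sin((1−f)δ)/sin δ ≈ 1.606, b = sin(fδ)/sin δ ≈ 1.103.
p = a·p₁ + b·p₂ ≈ (-0.103, -0.092, 0.990); φ = arcsin(p_z) ≈ 82.06°, λ = atan2(p_y, p_x) ≈ -138.38°.

≈ 82°N, 138°W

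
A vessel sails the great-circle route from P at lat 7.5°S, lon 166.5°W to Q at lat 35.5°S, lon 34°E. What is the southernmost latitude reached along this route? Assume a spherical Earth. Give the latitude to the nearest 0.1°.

≈ 67.3°S

The great circle lies in the plane with unit normal n̂ = (p₁ × p₂)/|p₁ × p₂|.
Here n̂_z ≈ -0.386; the vertex latitude is φ_max = arccos|n̂_z| ≈ 67.3°.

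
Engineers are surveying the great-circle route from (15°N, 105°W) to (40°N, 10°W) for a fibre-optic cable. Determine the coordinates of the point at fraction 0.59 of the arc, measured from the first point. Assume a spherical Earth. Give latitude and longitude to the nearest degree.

≈ (40°N, 55°W)

Write both endpoints as unit vectors p₁, p₂ with components (cos φ cos λ, cos φ sin λ, sin φ).
The central angle between the endpoints is δ = arccos(p₁·p₂) ≈ 1.469 rad (84.2°).
Interpolate at f = 0.59 with slerp weights a = sin((1−f)δ)/sin δ ≈ 0.569, b = sin(fδ)/sin δ ≈ 0.766.
p = a·p₁ + b·p₂ ≈ (0.436, -0.633, 0.640); φ = arcsin(p_z) ≈ 39.78°, λ = atan2(p_y, p_x) ≈ -55.47°.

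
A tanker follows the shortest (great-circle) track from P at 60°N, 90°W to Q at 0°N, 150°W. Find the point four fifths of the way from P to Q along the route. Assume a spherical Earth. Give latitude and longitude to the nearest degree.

The haversine formula gives a central angle δ ≈ 1.318 rad (75.5°) between the endpoints.
Interpolate at f = 4/5 with slerp weights a = sin((1−f)δ)/sin δ ≈ 0.269, b = sin(fδ)/sin δ ≈ 0.898.
p = a·p₁ + b·p₂ ≈ (-0.778, -0.584, 0.233); φ = arcsin(p_z) ≈ 13.48°, λ = atan2(p_y, p_x) ≈ -143.12°.

≈ 13°N, 143°W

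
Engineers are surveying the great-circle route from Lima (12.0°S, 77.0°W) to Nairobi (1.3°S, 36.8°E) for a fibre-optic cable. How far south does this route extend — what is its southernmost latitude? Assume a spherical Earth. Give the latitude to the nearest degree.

The great circle lies in the plane with unit normal n̂ = (p₁ × p₂)/|p₁ × p₂|.
Here n̂_z ≈ +0.972; the vertex latitude is φ_max = arccos|n̂_z| ≈ 13.7°.

≈ 14°S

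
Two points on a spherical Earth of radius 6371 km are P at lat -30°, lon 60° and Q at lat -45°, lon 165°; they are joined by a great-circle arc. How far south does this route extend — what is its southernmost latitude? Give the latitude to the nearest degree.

≈ -53°

The great circle lies in the plane with unit normal n̂ = (p₁ × p₂)/|p₁ × p₂|.
Here n̂_z ≈ +0.603; the vertex latitude is φ_max = arccos|n̂_z| ≈ 52.9°.
Check via Clairaut: cos φ_max = |cos φ₁| · sin C = cos(30.0°)·sin(135.9°) ≈ 0.603, again giving ≈ 52.9°.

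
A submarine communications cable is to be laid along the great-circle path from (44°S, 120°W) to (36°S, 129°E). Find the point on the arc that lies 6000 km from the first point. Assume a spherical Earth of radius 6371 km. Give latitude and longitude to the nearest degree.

≈ (51°S, 156°E)

From cos δ = sin φ₁ sin φ₂ + cos φ₁ cos φ₂ cos Δλ, the central angle is δ ≈ 1.370 rad (78.5°). The total great-circle distance is δ·R ≈ 1.370 × 6371 ≈ 8726 km, so the target fraction is f = 6000/8726 ≈ 0.688.
Interpolate at f ≈ 0.688 with slerp weights a = sin((1−f)δ)/sin δ ≈ 0.424, b = sin(fδ)/sin δ ≈ 0.825.
p = a·p₁ + b·p₂ ≈ (-0.572, 0.255, -0.779); φ = arcsin(p_z) ≈ -51.19°, λ = atan2(p_y, p_x) ≈ 155.99°.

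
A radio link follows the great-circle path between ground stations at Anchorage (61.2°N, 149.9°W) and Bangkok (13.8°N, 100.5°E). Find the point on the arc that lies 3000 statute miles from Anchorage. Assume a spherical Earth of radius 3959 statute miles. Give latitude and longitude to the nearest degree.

≈ (50°N, 130°E)

Convert each endpoint to a unit vector on the sphere (x = cos φ cos λ, y = cos φ sin λ, z = sin φ).
The central angle between the endpoints is δ = arccos(p₁·p₂) ≈ 1.519 rad (87.0°). The total great-circle distance is δ·R ≈ 1.519 × 3959 ≈ 6012 mi, so the target fraction is f = 3000/6012 ≈ 0.499.
Interpolate at f ≈ 0.499 with slerp weights a = sin((1−f)δ)/sin δ ≈ 0.691, b = sin(fδ)/sin δ ≈ 0.688.
p = a·p₁ + b·p₂ ≈ (-0.410, 0.490, 0.769); φ = arcsin(p_z) ≈ 50.29°, λ = atan2(p_y, p_x) ≈ 129.87°.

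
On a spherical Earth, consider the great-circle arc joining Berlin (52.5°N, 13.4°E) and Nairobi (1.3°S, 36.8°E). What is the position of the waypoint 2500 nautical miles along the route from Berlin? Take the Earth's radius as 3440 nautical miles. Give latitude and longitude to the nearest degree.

≈ 14°N, 32°E

Convert each endpoint to a unit vector on the sphere (x = cos φ cos λ, y = cos φ sin λ, z = sin φ).
The central angle between the endpoints is δ = arccos(p₁·p₂) ≈ 1.000 rad (57.3°). The total great-circle distance is δ·R ≈ 1.000 × 3440 ≈ 3439 nmi, so the target fraction is f = 2500/3439 ≈ 0.727.
Interpolate at f ≈ 0.727 with slerp weights a = sin((1−f)δ)/sin δ ≈ 0.320, b = sin(fδ)/sin δ ≈ 0.790.
p = a·p₁ + b·p₂ ≈ (0.822, 0.518, 0.236); φ = arcsin(p_z) ≈ 13.67°, λ = atan2(p_y, p_x) ≈ 32.23°.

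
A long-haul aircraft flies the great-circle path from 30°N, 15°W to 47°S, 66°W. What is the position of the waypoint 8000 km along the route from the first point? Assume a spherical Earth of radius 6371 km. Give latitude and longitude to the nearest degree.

Convert each endpoint to a unit vector on the sphere (x = cos φ cos λ, y = cos φ sin λ, z = sin φ).
The central angle between the endpoints is δ = arccos(p₁·p₂) ≈ 1.565 rad (89.7°). The total great-circle distance is δ·R ≈ 1.565 × 6371 ≈ 9969 km, so the target fraction is f = 8000/9969 ≈ 0.802.
Interpolate at f ≈ 0.802 with slerp weights a = sin((1−f)δ)/sin δ ≈ 0.304, b = sin(fδ)/sin δ ≈ 0.951.
p = a·p₁ + b·p₂ ≈ (0.518, -0.661, -0.543); φ = arcsin(p_z) ≈ -32.91°, λ = atan2(p_y, p_x) ≈ -51.89°.

≈ 33°S, 52°W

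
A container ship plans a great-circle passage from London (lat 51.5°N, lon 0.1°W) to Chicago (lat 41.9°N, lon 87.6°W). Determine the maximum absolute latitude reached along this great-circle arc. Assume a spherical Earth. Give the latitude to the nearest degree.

The great circle lies in the plane with unit normal n̂ = (p₁ × p₂)/|p₁ × p₂|.
Here n̂_z ≈ -0.551; the vertex latitude is φ_max = arccos|n̂_z| ≈ 56.6°.
Check via Clairaut: cos φ_max = |cos φ₁| · sin C = cos(51.5°)·sin(62.3°) ≈ 0.551, again giving ≈ 56.6°.

≈ 57°N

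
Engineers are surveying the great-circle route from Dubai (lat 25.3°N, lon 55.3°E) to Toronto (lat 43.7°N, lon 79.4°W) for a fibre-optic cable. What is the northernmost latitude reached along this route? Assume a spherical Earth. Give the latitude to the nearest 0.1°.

The great circle lies in the plane with unit normal n̂ = (p₁ × p₂)/|p₁ × p₂|.
Here n̂_z ≈ -0.471; the vertex latitude is φ_max = arccos|n̂_z| ≈ 61.9°.
Check via Clairaut: cos φ_max = |cos φ₁| · sin C = cos(25.3°)·sin(31.4°) ≈ 0.471, again giving ≈ 61.9°.

≈ 61.9°N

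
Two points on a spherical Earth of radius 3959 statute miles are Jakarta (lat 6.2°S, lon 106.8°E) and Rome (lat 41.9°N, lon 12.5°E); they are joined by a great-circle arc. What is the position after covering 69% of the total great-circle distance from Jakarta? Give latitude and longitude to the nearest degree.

From cos δ = sin φ₁ sin φ₂ + cos φ₁ cos φ₂ cos Δλ, the central angle is δ ≈ 1.699 rad (97.3°).
Interpolate at f = 0.69 with slerp weights a = sin((1−f)δ)/sin δ ≈ 0.507, b = sin(fδ)/sin δ ≈ 0.929.
p = a·p₁ + b·p₂ ≈ (0.530, 0.632, 0.566); φ = arcsin(p_z) ≈ 34.46°, λ = atan2(p_y, p_x) ≈ 50.04°.

≈ lat 34°N, lon 50°E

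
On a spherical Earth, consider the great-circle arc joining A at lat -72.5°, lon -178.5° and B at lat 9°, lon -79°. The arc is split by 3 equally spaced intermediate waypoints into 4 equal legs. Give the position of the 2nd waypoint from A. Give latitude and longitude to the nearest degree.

From cos δ = sin φ₁ sin φ₂ + cos φ₁ cos φ₂ cos Δλ, the central angle is δ ≈ 1.770 rad (101.4°).
Interpolate at f = 2/4 with slerp weights a = sin((1−f)δ)/sin δ ≈ 0.790, b = sin(fδ)/sin δ ≈ 0.790.
p = a·p₁ + b·p₂ ≈ (-0.089, -0.772, -0.630); φ = arcsin(p_z) ≈ -39.02°, λ = atan2(p_y, p_x) ≈ -96.55°.

≈ lat -39°, lon -97°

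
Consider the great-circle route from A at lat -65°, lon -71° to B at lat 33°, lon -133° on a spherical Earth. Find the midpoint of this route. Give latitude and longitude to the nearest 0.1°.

≈ lat -18.2°, lon -113.2°

The haversine formula gives a central angle δ ≈ 1.904 rad (109.1°) between the endpoints.
Interpolate at f = 1/2 with slerp weights a = sin((1−f)δ)/sin δ ≈ 0.862, b = sin(fδ)/sin δ ≈ 0.862.
p = a·p₁ + b·p₂ ≈ (-0.374, -0.873, -0.312); φ = arcsin(p_z) ≈ -18.17°, λ = atan2(p_y, p_x) ≈ -113.21°.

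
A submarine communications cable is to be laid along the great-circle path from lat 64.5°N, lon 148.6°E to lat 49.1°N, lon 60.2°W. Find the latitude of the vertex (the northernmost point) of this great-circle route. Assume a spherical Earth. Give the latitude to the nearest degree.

The great circle lies in the plane with unit normal n̂ = (p₁ × p₂)/|p₁ × p₂|.
Here n̂_z ≈ +0.151; the vertex latitude is φ_max = arccos|n̂_z| ≈ 81.3°.

≈ 81°N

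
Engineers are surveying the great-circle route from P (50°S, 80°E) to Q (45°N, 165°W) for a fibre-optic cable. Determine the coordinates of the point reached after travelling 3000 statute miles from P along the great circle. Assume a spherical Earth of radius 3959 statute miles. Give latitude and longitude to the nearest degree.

The haversine formula gives a central angle δ ≈ 2.395 rad (137.2°) between the endpoints. The total great-circle distance is δ·R ≈ 2.395 × 3959 ≈ 9480 mi, so the target fraction is f = 3000/9480 ≈ 0.316.
Interpolate at f ≈ 0.316 with slerp weights a = sin((1−f)δ)/sin δ ≈ 1.469, b = sin(fδ)/sin δ ≈ 1.012.
p = a·p₁ + b·p₂ ≈ (-0.527, 0.745, -0.410); φ = arcsin(p_z) ≈ -24.19°, λ = atan2(p_y, p_x) ≈ 125.29°.

≈ (24°S, 125°E)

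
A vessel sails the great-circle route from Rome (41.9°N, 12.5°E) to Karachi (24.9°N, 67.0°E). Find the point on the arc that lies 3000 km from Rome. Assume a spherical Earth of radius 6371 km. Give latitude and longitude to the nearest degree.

The haversine formula gives a central angle δ ≈ 0.832 rad (47.7°) between the endpoints. The total great-circle distance is δ·R ≈ 0.832 × 6371 ≈ 5302 km, so the target fraction is f = 3000/5302 ≈ 0.566.
Interpolate at f ≈ 0.566 with slerp weights a = sin((1−f)δ)/sin δ ≈ 0.478, b = sin(fδ)/sin δ ≈ 0.614.
p = a·p₁ + b·p₂ ≈ (0.565, 0.589, 0.578); φ = arcsin(p_z) ≈ 35.28°, λ = atan2(p_y, p_x) ≈ 46.21°.

≈ (35°N, 46°E)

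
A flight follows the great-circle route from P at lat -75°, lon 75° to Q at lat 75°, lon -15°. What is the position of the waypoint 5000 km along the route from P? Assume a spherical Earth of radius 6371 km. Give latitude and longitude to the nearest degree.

≈ lat -34°, lon 37°

Convert each endpoint to a unit vector on the sphere (x = cos φ cos λ, y = cos φ sin λ, z = sin φ).
The central angle between the endpoints is δ = arccos(p₁·p₂) ≈ 2.773 rad (158.9°). The total great-circle distance is δ·R ≈ 2.773 × 6371 ≈ 17670 km, so the target fraction is f = 5000/17670 ≈ 0.283.
Interpolate at f ≈ 0.283 with slerp weights a = sin((1−f)δ)/sin δ ≈ 2.540, b = sin(fδ)/sin δ ≈ 1.964.
p = a·p₁ + b·p₂ ≈ (0.661, 0.503, -0.556); φ = arcsin(p_z) ≈ -33.80°, λ = atan2(p_y, p_x) ≈ 37.29°.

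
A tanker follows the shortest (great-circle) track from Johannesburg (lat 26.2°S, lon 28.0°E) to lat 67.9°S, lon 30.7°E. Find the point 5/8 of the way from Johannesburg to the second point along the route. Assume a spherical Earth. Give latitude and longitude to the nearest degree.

Write both endpoints as unit vectors p₁, p₂ with components (cos φ cos λ, cos φ sin λ, sin φ).
The central angle between the endpoints is δ = arccos(p₁·p₂) ≈ 0.728 rad (41.7°).
Interpolate at f = 5/8 with slerp weights a = sin((1−f)δ)/sin δ ≈ 0.405, b = sin(fδ)/sin δ ≈ 0.661.
p = a·p₁ + b·p₂ ≈ (0.535, 0.298, -0.791); φ = arcsin(p_z) ≈ -52.27°, λ = atan2(p_y, p_x) ≈ 29.10°.

≈ lat 52°S, lon 29°E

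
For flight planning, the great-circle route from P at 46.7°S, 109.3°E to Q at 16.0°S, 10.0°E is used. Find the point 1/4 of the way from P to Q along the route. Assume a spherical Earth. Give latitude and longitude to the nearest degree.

The haversine formula gives a central angle δ ≈ 1.477 rad (84.6°) between the endpoints.
Interpolate at f = 1/4 with slerp weights a = sin((1−f)δ)/sin δ ≈ 0.899, b = sin(fδ)/sin δ ≈ 0.362.
p = a·p₁ + b·p₂ ≈ (0.139, 0.642, -0.754); φ = arcsin(p_z) ≈ -48.92°, λ = atan2(p_y, p_x) ≈ 77.75°.

≈ 49°S, 78°E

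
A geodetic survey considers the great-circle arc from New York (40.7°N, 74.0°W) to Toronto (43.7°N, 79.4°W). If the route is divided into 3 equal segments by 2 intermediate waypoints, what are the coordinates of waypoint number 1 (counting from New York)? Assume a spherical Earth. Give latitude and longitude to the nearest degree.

Convert each endpoint to a unit vector on the sphere (x = cos φ cos λ, y = cos φ sin λ, z = sin φ).
The central angle between the endpoints is δ = arccos(p₁·p₂) ≈ 0.087 rad (5.0°).
Interpolate at f = 1/3 with slerp weights a = sin((1−f)δ)/sin δ ≈ 0.667, b = sin(fδ)/sin δ ≈ 0.334.
p = a·p₁ + b·p₂ ≈ (0.184, -0.723, 0.666); φ = arcsin(p_z) ≈ 41.73°, λ = atan2(p_y, p_x) ≈ -75.74°.

≈ (42°N, 76°W)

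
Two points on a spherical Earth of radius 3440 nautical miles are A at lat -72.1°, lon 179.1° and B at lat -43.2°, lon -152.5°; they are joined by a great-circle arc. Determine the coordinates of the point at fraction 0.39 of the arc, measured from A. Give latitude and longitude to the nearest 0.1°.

Convert each endpoint to a unit vector on the sphere (x = cos φ cos λ, y = cos φ sin λ, z = sin φ).
The central angle between the endpoints is δ = arccos(p₁·p₂) ≈ 0.558 rad (32.0°).
Interpolate at f = 0.39 with slerp weights a = sin((1−f)δ)/sin δ ≈ 0.630, b = sin(fδ)/sin δ ≈ 0.408.
p = a·p₁ + b·p₂ ≈ (-0.457, -0.134, -0.879); φ = arcsin(p_z) ≈ -61.53°, λ = atan2(p_y, p_x) ≈ -163.65°.

≈ lat -61.5°, lon -163.6°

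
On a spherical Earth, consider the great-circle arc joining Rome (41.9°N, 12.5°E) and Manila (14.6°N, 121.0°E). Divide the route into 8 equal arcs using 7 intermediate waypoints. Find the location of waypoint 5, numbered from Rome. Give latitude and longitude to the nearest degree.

≈ 37°N, 91°E

From cos δ = sin φ₁ sin φ₂ + cos φ₁ cos φ₂ cos Δλ, the central angle is δ ≈ 1.631 rad (93.5°).
Interpolate at f = 5/8 with slerp weights a = sin((1−f)δ)/sin δ ≈ 0.575, b = sin(fδ)/sin δ ≈ 0.853.
p = a·p₁ + b·p₂ ≈ (-0.007, 0.801, 0.599); φ = arcsin(p_z) ≈ 36.82°, λ = atan2(p_y, p_x) ≈ 90.52°.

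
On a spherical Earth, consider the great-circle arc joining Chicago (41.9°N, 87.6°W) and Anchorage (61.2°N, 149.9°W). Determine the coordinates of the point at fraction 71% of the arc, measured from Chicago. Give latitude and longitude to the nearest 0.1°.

Write both endpoints as unit vectors p₁, p₂ with components (cos φ cos λ, cos φ sin λ, sin φ).
The central angle between the endpoints is δ = arccos(p₁·p₂) ≈ 0.720 rad (41.2°).
Interpolate at f = 0.71 with slerp weights a = sin((1−f)δ)/sin δ ≈ 0.314, b = sin(fδ)/sin δ ≈ 0.742.
p = a·p₁ + b·p₂ ≈ (-0.299, -0.413, 0.860); φ = arcsin(p_z) ≈ 59.33°, λ = atan2(p_y, p_x) ≈ -125.94°.

≈ 59.3°N, 125.9°W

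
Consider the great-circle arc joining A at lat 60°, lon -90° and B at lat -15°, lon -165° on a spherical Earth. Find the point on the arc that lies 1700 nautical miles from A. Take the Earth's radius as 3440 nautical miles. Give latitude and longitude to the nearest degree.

≈ lat 43°, lon -127°

Write both endpoints as unit vectors p₁, p₂ with components (cos φ cos λ, cos φ sin λ, sin φ).
The central angle between the endpoints is δ = arccos(p₁·p₂) ≈ 1.670 rad (95.7°). The total great-circle distance is δ·R ≈ 1.670 × 3440 ≈ 5745 nmi, so the target fraction is f = 1700/5745 ≈ 0.296.
Interpolate at f ≈ 0.296 with slerp weights a = sin((1−f)δ)/sin δ ≈ 0.928, b = sin(fδ)/sin δ ≈ 0.477.
p = a·p₁ + b·p₂ ≈ (-0.445, -0.583, 0.680); φ = arcsin(p_z) ≈ 42.84°, λ = atan2(p_y, p_x) ≈ -127.34°.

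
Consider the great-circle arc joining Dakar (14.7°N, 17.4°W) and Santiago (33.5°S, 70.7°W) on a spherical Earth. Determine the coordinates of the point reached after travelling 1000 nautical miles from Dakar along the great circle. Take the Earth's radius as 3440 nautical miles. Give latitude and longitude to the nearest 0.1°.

≈ (2.8°N, 29.2°W)

Write both endpoints as unit vectors p₁, p₂ with components (cos φ cos λ, cos φ sin λ, sin φ).
The central angle between the endpoints is δ = arccos(p₁·p₂) ≈ 1.222 rad (70.0°). The total great-circle distance is δ·R ≈ 1.222 × 3440 ≈ 4203 nmi, so the target fraction is f = 1000/4203 ≈ 0.238.
Interpolate at f ≈ 0.238 with slerp weights a = sin((1−f)δ)/sin δ ≈ 0.854, b = sin(fδ)/sin δ ≈ 0.305.
p = a·p₁ + b·p₂ ≈ (0.872, -0.487, 0.048); φ = arcsin(p_z) ≈ 2.77°, λ = atan2(p_y, p_x) ≈ -29.18°.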